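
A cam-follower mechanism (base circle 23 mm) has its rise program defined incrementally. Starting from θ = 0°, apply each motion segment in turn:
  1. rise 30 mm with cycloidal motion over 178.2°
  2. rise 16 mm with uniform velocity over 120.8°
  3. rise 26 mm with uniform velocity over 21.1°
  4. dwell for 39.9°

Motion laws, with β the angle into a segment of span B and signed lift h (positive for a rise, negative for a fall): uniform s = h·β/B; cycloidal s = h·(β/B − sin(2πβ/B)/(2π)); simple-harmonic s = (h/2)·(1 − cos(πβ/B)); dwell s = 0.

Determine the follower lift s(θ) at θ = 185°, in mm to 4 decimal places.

seg 1 [0°–178.2°] cycloidal, h=30: full span → s += 30 → s = 30.0000
seg 2 [178.2°–299°] uniform, h=16: θ=185° here. β=6.8, B=120.8. 16·6.8/120.8 = 0.9007 → s = 30.9007

30.9007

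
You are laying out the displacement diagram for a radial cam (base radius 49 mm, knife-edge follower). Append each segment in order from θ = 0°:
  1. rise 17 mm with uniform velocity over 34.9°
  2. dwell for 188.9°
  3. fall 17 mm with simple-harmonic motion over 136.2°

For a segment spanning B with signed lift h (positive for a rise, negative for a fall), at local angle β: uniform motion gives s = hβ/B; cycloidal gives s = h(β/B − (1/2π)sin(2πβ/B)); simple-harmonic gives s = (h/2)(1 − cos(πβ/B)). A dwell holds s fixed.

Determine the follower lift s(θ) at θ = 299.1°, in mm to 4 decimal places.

seg 1 [0°–34.9°] uniform, h=17: full span → s += 17 → s = 17.0000
seg 2 [34.9°–223.8°] dwell: s stays 17.0000
seg 3 [223.8°–360°] simple-harmonic, h=-17: θ=299.1° here. β=75.3, B=136.2. -17/2·(1 − cos(π·0.5529)) = -9.9052 → s = 7.0948

7.0948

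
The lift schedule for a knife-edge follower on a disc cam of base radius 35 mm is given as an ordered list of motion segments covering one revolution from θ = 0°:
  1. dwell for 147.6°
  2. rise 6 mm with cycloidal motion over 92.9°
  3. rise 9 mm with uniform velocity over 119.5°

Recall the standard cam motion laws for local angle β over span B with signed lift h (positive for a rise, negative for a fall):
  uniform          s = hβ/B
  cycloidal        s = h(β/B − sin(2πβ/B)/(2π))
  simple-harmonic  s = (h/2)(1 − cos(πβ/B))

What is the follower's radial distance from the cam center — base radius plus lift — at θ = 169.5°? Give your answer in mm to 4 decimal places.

seg 1 [0°–147.6°] dwell: s stays 0.0000
seg 2 [147.6°–240.5°] cycloidal, h=6: θ=169.5° here. β=21.9, B=92.9. 6·(0.2357 − sin(2π·0.2357)/(2π)) = 0.4633 → s = 0.4633
radial distance = base radius + s = 35 + 0.4633 = 35.4633

35.4633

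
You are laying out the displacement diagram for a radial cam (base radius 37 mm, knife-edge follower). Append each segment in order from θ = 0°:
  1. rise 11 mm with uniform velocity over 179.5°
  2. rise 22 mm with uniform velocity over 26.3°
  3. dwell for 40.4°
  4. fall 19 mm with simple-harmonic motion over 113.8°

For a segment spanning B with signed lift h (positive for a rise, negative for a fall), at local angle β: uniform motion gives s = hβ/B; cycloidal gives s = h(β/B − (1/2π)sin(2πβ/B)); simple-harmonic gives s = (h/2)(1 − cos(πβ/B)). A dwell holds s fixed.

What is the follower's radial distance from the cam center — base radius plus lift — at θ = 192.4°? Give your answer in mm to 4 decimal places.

seg 1 [0°–179.5°] uniform, h=11: full span → s += 11 → s = 11.0000
seg 2 [179.5°–205.8°] uniform, h=22: θ=192.4° here. β=12.9, B=26.3. 22·12.9/26.3 = 10.7909 → s = 21.7909
radial distance = base radius + s = 37 + 21.7909 = 58.7909

58.7909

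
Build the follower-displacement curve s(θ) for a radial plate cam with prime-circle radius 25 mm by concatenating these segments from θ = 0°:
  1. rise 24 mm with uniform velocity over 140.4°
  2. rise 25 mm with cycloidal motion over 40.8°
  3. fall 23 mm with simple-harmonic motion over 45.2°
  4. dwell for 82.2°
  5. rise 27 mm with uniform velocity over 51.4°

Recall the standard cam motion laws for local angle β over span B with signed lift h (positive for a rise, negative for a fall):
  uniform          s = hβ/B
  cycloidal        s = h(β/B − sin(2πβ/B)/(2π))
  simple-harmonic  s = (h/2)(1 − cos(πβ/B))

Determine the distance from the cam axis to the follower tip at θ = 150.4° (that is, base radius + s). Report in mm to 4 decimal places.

seg 1 [0°–140.4°] uniform, h=24: full span → s += 24 → s = 24.0000
seg 2 [140.4°–181.2°] cycloidal, h=25: θ=150.4° here. β=10, B=40.8. 25·(0.2451 − sin(2π·0.2451)/(2π)) = 2.1505 → s = 26.1505
radial distance = base radius + s = 25 + 26.1505 = 51.1505

51.1505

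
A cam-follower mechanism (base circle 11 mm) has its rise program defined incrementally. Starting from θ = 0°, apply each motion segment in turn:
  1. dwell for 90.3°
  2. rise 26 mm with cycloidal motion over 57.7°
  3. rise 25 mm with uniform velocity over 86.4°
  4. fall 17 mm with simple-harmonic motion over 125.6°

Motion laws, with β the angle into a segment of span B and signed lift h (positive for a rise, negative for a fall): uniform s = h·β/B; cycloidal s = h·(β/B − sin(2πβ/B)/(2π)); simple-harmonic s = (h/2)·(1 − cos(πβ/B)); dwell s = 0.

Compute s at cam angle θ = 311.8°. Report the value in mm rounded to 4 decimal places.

seg 1 [0°–90.3°] dwell: s stays 0.0000
seg 2 [90.3°–148°] cycloidal, h=26: full span → s += 26 → s = 26.0000
seg 3 [148°–234.4°] uniform, h=25: full span → s += 25 → s = 51.0000
seg 4 [234.4°–360°] simple-harmonic, h=-17: θ=311.8° here. β=77.4, B=125.6. -17/2·(1 − cos(π·0.6162)) = -11.5355 → s = 39.4645

39.4645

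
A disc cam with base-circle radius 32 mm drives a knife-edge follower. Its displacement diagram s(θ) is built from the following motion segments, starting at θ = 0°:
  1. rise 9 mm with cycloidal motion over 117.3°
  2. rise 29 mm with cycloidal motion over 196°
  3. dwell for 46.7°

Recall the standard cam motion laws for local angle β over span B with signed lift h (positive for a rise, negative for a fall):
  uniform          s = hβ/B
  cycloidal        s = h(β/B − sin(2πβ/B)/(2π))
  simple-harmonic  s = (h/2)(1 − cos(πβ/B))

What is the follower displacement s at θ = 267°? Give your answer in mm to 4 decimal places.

seg 1 [0°–117.3°] cycloidal, h=9: full span → s += 9 → s = 9.0000
seg 2 [117.3°–313.3°] cycloidal, h=29: θ=267° here. β=149.7, B=196. 29·(0.7638 − sin(2π·0.7638)/(2π)) = 26.7477 → s = 35.7477

35.7477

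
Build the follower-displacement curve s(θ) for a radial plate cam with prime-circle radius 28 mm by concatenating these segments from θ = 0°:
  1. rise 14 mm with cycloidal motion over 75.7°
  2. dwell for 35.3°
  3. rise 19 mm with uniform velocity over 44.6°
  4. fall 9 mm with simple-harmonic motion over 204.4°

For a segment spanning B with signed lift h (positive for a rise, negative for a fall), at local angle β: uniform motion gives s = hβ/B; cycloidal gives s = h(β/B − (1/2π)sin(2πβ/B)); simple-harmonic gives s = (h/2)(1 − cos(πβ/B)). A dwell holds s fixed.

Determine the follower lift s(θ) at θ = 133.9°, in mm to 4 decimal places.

seg 1 [0°–75.7°] cycloidal, h=14: full span → s += 14 → s = 14.0000
seg 2 [75.7°–111°] dwell: s stays 14.0000
seg 3 [111°–155.6°] uniform, h=19: θ=133.9° here. β=22.9, B=44.6. 19·22.9/44.6 = 9.7556 → s = 23.7556

23.7556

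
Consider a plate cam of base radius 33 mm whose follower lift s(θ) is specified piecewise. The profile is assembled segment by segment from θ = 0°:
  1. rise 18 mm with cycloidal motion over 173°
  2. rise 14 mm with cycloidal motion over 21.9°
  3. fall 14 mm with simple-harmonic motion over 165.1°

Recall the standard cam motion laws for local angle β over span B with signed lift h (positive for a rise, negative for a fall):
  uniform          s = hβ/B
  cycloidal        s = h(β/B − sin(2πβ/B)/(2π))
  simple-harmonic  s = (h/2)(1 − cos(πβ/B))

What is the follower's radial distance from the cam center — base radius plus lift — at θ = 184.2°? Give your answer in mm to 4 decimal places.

seg 1 [0°–173°] cycloidal, h=18: full span → s += 18 → s = 18.0000
seg 2 [173°–194.9°] cycloidal, h=14: θ=184.2° here. β=11.2, B=21.9. 14·(0.5114 − sin(2π·0.5114)/(2π)) = 7.3195 → s = 25.3195
radial distance = base radius + s = 33 + 25.3195 = 58.3195

58.3195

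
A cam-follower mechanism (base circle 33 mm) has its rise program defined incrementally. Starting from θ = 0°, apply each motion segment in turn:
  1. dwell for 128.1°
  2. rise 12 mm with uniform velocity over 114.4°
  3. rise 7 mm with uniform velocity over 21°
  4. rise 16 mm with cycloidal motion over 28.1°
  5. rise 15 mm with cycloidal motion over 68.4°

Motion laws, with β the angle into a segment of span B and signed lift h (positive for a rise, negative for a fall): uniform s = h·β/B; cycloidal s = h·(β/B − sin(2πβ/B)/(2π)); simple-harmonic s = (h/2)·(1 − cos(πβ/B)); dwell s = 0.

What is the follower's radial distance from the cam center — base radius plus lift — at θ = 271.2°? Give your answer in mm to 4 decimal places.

seg 1 [0°–128.1°] dwell: s stays 0.0000
seg 2 [128.1°–242.5°] uniform, h=12: full span → s += 12 → s = 12.0000
seg 3 [242.5°–263.5°] uniform, h=7: full span → s += 7 → s = 19.0000
seg 4 [263.5°–291.6°] cycloidal, h=16: θ=271.2° here. β=7.7, B=28.1. 16·(0.2740 − sin(2π·0.2740)/(2π)) = 1.8668 → s = 20.8668
radial distance = base radius + s = 33 + 20.8668 = 53.8668

53.8668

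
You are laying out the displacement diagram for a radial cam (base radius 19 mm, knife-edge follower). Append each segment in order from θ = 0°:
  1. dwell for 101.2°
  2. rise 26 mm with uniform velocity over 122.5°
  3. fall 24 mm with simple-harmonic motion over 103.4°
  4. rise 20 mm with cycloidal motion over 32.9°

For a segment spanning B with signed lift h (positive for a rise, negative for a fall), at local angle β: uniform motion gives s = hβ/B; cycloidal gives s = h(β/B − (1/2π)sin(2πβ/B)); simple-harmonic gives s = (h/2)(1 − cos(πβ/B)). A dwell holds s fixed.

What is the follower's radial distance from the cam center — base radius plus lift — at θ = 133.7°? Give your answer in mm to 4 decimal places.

seg 1 [0°–101.2°] dwell: s stays 0.0000
seg 2 [101.2°–223.7°] uniform, h=26: θ=133.7° here. β=32.5, B=122.5. 26·32.5/122.5 = 6.8980 → s = 6.8980
radial distance = base radius + s = 19 + 6.8980 = 25.8980

25.8980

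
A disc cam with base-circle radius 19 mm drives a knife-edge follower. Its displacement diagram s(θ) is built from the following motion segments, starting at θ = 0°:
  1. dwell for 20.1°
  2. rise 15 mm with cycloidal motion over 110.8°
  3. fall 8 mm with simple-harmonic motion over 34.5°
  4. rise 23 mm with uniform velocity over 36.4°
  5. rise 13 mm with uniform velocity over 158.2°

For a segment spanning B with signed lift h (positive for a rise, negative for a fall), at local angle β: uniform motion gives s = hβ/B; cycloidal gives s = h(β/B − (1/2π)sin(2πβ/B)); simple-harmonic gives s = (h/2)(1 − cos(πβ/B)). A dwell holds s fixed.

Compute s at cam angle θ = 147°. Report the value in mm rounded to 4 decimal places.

seg 1 [0°–20.1°] dwell: s stays 0.0000
seg 2 [20.1°–130.9°] cycloidal, h=15: full span → s += 15 → s = 15.0000
seg 3 [130.9°–165.4°] simple-harmonic, h=-8: θ=147° here. β=16.1, B=34.5. -8/2·(1 − cos(π·0.4667)) = -3.5819 → s = 11.4181

11.4181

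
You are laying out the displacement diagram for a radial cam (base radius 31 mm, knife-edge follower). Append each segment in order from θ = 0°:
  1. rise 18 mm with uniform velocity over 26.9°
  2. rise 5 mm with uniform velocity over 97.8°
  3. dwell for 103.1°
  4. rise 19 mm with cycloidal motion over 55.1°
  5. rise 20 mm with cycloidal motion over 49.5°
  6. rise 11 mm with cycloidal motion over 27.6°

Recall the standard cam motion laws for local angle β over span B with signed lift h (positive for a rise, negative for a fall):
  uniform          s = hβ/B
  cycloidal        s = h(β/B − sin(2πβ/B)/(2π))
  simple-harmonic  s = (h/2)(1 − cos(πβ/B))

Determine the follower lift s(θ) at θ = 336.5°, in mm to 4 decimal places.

seg 1 [0°–26.9°] uniform, h=18: full span → s += 18 → s = 18.0000
seg 2 [26.9°–124.7°] uniform, h=5: full span → s += 5 → s = 23.0000
seg 3 [124.7°–227.8°] dwell: s stays 23.0000
seg 4 [227.8°–282.9°] cycloidal, h=19: full span → s += 19 → s = 42.0000
seg 5 [282.9°–332.4°] cycloidal, h=20: full span → s += 20 → s = 62.0000
seg 6 [332.4°–360°] cycloidal, h=11: θ=336.5° here. β=4.1, B=27.6. 11·(0.1486 − sin(2π·0.1486)/(2π)) = 0.2271 → s = 62.2271

62.2271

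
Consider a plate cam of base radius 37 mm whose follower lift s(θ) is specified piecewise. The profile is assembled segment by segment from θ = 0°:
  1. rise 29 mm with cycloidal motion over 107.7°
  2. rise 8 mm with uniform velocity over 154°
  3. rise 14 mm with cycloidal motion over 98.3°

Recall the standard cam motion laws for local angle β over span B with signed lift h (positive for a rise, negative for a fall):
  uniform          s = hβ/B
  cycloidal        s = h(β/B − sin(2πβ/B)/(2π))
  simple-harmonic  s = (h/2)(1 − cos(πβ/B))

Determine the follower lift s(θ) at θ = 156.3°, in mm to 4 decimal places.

seg 1 [0°–107.7°] cycloidal, h=29: full span → s += 29 → s = 29.0000
seg 2 [107.7°–261.7°] uniform, h=8: θ=156.3° here. β=48.6, B=154. 8·48.6/154 = 2.5247 → s = 31.5247

31.5247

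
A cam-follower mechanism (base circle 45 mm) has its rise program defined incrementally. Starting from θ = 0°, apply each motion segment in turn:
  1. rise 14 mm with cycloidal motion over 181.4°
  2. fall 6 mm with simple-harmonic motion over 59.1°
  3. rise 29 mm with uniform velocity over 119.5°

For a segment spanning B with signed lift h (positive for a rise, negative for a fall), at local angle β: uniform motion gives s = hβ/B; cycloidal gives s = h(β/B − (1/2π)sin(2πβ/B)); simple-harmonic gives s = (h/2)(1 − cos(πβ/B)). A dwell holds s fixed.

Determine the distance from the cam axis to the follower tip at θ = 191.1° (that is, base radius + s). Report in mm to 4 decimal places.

seg 1 [0°–181.4°] cycloidal, h=14: full span → s += 14 → s = 14.0000
seg 2 [181.4°–240.5°] simple-harmonic, h=-6: θ=191.1° here. β=9.7, B=59.1. -6/2·(1 − cos(π·0.1641)) = -0.3900 → s = 13.6100
radial distance = base radius + s = 45 + 13.6100 = 58.6100

58.6100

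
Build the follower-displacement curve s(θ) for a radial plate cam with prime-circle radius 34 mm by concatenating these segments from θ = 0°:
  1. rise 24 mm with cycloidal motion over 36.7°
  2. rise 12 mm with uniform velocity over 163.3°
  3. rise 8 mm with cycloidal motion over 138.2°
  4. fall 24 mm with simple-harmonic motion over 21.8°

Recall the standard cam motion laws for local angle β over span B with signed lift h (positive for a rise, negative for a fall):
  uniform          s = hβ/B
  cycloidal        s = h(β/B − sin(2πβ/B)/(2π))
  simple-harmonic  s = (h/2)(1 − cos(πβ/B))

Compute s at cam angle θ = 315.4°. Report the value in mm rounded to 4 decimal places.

seg 1 [0°–36.7°] cycloidal, h=24: full span → s += 24 → s = 24.0000
seg 2 [36.7°–200°] uniform, h=12: full span → s += 12 → s = 36.0000
seg 3 [200°–338.2°] cycloidal, h=8: θ=315.4° here. β=115.4, B=138.2. 8·(0.8350 − sin(2π·0.8350)/(2π)) = 7.7760 → s = 43.7760

43.7760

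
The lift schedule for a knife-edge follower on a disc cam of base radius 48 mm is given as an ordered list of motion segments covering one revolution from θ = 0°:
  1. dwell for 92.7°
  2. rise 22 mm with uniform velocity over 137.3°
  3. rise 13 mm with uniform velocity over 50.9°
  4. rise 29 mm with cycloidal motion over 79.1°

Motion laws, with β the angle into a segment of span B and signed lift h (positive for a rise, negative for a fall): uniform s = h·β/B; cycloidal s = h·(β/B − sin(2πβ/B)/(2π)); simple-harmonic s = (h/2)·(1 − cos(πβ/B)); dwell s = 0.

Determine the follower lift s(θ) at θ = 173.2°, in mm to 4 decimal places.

seg 1 [0°–92.7°] dwell: s stays 0.0000
seg 2 [92.7°–230°] uniform, h=22: θ=173.2° here. β=80.5, B=137.3. 22·80.5/137.3 = 12.8988 → s = 12.8988

12.8988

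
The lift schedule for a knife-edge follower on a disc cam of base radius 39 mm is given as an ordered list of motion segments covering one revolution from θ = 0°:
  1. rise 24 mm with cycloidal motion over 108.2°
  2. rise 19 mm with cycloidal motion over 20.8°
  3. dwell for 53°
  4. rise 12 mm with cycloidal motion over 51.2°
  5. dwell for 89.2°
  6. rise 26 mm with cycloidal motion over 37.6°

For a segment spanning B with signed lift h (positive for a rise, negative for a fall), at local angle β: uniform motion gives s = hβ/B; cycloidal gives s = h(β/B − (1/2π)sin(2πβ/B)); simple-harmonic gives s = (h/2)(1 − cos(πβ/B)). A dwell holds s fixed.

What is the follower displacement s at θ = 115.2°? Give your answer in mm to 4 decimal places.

seg 1 [0°–108.2°] cycloidal, h=24: full span → s += 24 → s = 24.0000
seg 2 [108.2°–129°] cycloidal, h=19: θ=115.2° here. β=7, B=20.8. 19·(0.3365 − sin(2π·0.3365)/(2π)) = 3.8064 → s = 27.8064

27.8064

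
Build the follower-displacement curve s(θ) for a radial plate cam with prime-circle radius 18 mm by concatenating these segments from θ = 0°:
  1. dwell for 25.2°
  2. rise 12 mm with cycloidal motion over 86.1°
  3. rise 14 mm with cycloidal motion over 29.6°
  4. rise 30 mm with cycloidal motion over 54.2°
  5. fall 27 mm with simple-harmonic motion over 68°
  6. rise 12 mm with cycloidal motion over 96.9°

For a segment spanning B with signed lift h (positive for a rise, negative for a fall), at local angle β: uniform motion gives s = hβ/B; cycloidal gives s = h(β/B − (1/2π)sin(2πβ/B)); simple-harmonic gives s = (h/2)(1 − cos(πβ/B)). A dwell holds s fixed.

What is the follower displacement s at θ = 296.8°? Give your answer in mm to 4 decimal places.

seg 1 [0°–25.2°] dwell: s stays 0.0000
seg 2 [25.2°–111.3°] cycloidal, h=12: full span → s += 12 → s = 12.0000
seg 3 [111.3°–140.9°] cycloidal, h=14: full span → s += 14 → s = 26.0000
seg 4 [140.9°–195.1°] cycloidal, h=30: full span → s += 30 → s = 56.0000
seg 5 [195.1°–263.1°] simple-harmonic, h=-27: full span → s += -27 → s = 29.0000
seg 6 [263.1°–360°] cycloidal, h=12: θ=296.8° here. β=33.7, B=96.9. 12·(0.3478 − sin(2π·0.3478)/(2π)) = 2.6128 → s = 31.6128

31.6128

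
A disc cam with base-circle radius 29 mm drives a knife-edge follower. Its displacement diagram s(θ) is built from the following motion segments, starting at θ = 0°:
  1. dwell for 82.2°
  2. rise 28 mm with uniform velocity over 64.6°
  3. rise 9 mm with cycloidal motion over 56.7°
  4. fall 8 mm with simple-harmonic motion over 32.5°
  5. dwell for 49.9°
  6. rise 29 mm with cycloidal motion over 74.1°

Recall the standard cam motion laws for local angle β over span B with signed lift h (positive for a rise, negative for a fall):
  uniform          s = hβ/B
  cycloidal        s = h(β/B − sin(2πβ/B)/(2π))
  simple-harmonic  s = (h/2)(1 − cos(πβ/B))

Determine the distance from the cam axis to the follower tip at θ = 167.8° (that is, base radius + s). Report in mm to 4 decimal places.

seg 1 [0°–82.2°] dwell: s stays 0.0000
seg 2 [82.2°–146.8°] uniform, h=28: full span → s += 28 → s = 28.0000
seg 3 [146.8°–203.5°] cycloidal, h=9: θ=167.8° here. β=21, B=56.7. 9·(0.3704 − sin(2π·0.3704)/(2π)) = 2.2914 → s = 30.2914
radial distance = base radius + s = 29 + 30.2914 = 59.2914

59.2914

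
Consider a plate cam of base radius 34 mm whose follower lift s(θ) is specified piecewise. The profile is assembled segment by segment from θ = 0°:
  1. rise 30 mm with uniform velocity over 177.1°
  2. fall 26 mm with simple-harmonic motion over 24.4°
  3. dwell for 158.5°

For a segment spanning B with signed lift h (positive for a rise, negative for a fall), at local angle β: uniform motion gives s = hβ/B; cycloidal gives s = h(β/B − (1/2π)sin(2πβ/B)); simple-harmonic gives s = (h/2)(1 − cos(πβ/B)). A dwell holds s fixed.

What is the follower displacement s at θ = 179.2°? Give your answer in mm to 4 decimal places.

seg 1 [0°–177.1°] uniform, h=30: full span → s += 30 → s = 30.0000
seg 2 [177.1°–201.5°] simple-harmonic, h=-26: θ=179.2° here. β=2.1, B=24.4. -26/2·(1 − cos(π·0.0861)) = -0.4723 → s = 29.5277

29.5277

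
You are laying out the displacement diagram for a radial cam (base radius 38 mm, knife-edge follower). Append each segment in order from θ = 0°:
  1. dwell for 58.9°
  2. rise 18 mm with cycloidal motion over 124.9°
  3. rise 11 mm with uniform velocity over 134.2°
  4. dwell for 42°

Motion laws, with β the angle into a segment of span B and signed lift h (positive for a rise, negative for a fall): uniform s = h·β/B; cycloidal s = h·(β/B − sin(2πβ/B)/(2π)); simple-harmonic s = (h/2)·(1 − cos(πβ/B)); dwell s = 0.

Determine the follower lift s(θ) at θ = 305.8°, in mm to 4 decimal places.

seg 1 [0°–58.9°] dwell: s stays 0.0000
seg 2 [58.9°–183.8°] cycloidal, h=18: full span → s += 18 → s = 18.0000
seg 3 [183.8°–318°] uniform, h=11: θ=305.8° here. β=122, B=134.2. 11·122/134.2 = 10.0000 → s = 28.0000

28.0000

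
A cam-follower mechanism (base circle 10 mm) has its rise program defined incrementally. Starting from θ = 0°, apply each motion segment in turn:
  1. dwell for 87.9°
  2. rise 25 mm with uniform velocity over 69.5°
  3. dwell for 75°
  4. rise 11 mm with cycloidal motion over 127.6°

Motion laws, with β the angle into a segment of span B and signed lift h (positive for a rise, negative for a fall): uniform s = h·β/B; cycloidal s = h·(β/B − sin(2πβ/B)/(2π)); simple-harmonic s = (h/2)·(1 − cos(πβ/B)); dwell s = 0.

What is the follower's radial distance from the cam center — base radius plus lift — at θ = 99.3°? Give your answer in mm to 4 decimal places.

seg 1 [0°–87.9°] dwell: s stays 0.0000
seg 2 [87.9°–157.4°] uniform, h=25: θ=99.3° here. β=11.4, B=69.5. 25·11.4/69.5 = 4.1007 → s = 4.1007
radial distance = base radius + s = 10 + 4.1007 = 14.1007

14.1007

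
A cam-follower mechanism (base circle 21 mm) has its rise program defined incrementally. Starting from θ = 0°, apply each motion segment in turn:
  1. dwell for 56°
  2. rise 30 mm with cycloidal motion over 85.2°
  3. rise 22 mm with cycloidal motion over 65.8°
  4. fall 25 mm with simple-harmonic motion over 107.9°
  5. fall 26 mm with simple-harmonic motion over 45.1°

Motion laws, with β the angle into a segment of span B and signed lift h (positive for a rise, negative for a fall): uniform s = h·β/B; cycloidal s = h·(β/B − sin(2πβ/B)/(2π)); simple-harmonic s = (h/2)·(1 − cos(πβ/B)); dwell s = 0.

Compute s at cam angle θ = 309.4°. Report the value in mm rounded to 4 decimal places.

seg 1 [0°–56°] dwell: s stays 0.0000
seg 2 [56°–141.2°] cycloidal, h=30: full span → s += 30 → s = 30.0000
seg 3 [141.2°–207°] cycloidal, h=22: full span → s += 22 → s = 52.0000
seg 4 [207°–314.9°] simple-harmonic, h=-25: θ=309.4° here. β=102.4, B=107.9. -25/2·(1 − cos(π·0.9490)) = -24.8401 → s = 27.1599

27.1599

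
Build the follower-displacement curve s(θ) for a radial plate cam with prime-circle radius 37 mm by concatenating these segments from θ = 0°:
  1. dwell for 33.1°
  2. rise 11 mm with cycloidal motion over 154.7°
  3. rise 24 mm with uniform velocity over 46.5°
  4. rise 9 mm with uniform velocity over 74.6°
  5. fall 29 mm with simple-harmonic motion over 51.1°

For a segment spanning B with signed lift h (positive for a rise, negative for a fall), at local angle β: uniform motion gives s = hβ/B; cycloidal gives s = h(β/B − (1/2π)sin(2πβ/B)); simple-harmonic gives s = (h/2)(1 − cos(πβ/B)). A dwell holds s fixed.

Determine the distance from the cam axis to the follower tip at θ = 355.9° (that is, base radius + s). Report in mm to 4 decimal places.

seg 1 [0°–33.1°] dwell: s stays 0.0000
seg 2 [33.1°–187.8°] cycloidal, h=11: full span → s += 11 → s = 11.0000
seg 3 [187.8°–234.3°] uniform, h=24: full span → s += 24 → s = 35.0000
seg 4 [234.3°–308.9°] uniform, h=9: full span → s += 9 → s = 44.0000
seg 5 [308.9°–360°] simple-harmonic, h=-29: θ=355.9° here. β=47, B=51.1. -29/2·(1 − cos(π·0.9198)) = -28.5418 → s = 15.4582
radial distance = base radius + s = 37 + 15.4582 = 52.4582

52.4582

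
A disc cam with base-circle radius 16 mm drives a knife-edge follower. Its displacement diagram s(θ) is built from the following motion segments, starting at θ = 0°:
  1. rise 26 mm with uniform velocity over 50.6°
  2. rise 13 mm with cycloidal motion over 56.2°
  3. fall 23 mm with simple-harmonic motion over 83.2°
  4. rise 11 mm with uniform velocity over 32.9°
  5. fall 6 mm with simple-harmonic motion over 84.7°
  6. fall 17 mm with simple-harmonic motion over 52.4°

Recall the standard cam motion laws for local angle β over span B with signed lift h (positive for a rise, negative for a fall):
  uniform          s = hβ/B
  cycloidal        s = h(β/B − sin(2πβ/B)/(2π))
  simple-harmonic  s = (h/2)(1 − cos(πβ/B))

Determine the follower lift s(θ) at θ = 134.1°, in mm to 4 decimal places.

seg 1 [0°–50.6°] uniform, h=26: full span → s += 26 → s = 26.0000
seg 2 [50.6°–106.8°] cycloidal, h=13: full span → s += 13 → s = 39.0000
seg 3 [106.8°–190°] simple-harmonic, h=-23: θ=134.1° here. β=27.3, B=83.2. -23/2·(1 − cos(π·0.3281)) = -5.5878 → s = 33.4122

33.4122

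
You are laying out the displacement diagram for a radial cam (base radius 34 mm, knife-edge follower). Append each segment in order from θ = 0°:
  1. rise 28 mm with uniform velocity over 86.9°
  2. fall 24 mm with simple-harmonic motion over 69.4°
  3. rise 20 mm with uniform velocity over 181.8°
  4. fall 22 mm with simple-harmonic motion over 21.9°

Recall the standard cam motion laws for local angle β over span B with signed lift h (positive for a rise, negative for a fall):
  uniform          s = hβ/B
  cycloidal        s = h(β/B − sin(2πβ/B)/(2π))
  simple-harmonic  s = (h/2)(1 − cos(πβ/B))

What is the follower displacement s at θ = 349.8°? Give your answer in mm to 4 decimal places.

seg 1 [0°–86.9°] uniform, h=28: full span → s += 28 → s = 28.0000
seg 2 [86.9°–156.3°] simple-harmonic, h=-24: full span → s += -24 → s = 4.0000
seg 3 [156.3°–338.1°] uniform, h=20: full span → s += 20 → s = 24.0000
seg 4 [338.1°–360°] simple-harmonic, h=-22: θ=349.8° here. β=11.7, B=21.9. -22/2·(1 − cos(π·0.5342)) = -12.1812 → s = 11.8188

11.8188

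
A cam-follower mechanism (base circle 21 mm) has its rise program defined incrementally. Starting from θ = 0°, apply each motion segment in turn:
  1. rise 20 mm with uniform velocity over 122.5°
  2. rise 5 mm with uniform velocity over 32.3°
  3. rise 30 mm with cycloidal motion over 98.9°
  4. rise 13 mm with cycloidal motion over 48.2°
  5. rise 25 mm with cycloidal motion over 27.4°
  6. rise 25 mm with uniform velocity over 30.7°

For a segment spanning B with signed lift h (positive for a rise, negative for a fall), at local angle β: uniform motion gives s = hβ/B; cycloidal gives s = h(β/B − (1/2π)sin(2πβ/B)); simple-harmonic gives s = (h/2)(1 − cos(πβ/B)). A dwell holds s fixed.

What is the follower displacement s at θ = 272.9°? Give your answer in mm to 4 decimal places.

seg 1 [0°–122.5°] uniform, h=20: full span → s += 20 → s = 20.0000
seg 2 [122.5°–154.8°] uniform, h=5: full span → s += 5 → s = 25.0000
seg 3 [154.8°–253.7°] cycloidal, h=30: full span → s += 30 → s = 55.0000
seg 4 [253.7°–301.9°] cycloidal, h=13: θ=272.9° here. β=19.2, B=48.2. 13·(0.3983 − sin(2π·0.3983)/(2π)) = 3.9449 → s = 58.9449

58.9449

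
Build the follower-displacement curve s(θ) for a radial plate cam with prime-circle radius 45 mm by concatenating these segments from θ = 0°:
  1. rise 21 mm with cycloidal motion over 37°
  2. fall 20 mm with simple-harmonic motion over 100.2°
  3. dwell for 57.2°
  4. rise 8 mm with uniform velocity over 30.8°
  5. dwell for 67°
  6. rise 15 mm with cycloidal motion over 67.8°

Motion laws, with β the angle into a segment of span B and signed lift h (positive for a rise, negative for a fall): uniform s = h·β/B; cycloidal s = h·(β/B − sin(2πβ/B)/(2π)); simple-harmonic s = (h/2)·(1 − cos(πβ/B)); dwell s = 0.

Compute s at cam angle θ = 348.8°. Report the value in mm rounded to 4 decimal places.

seg 1 [0°–37°] cycloidal, h=21: full span → s += 21 → s = 21.0000
seg 2 [37°–137.2°] simple-harmonic, h=-20: full span → s += -20 → s = 1.0000
seg 3 [137.2°–194.4°] dwell: s stays 1.0000
seg 4 [194.4°–225.2°] uniform, h=8: full span → s += 8 → s = 9.0000
seg 5 [225.2°–292.2°] dwell: s stays 9.0000
seg 6 [292.2°–360°] cycloidal, h=15: θ=348.8° here. β=56.6, B=67.8. 15·(0.8348 − sin(2π·0.8348)/(2π)) = 14.5785 → s = 23.5785

23.5785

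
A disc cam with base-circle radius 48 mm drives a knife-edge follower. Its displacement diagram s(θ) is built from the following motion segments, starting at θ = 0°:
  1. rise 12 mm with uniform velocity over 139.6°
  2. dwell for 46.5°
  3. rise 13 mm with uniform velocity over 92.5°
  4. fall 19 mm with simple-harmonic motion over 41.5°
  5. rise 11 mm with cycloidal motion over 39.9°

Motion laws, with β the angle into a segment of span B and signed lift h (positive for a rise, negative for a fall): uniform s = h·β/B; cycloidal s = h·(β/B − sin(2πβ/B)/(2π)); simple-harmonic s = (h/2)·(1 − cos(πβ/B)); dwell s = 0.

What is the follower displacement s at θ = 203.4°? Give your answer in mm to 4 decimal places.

seg 1 [0°–139.6°] uniform, h=12: full span → s += 12 → s = 12.0000
seg 2 [139.6°–186.1°] dwell: s stays 12.0000
seg 3 [186.1°–278.6°] uniform, h=13: θ=203.4° here. β=17.3, B=92.5. 13·17.3/92.5 = 2.4314 → s = 14.4314

14.4314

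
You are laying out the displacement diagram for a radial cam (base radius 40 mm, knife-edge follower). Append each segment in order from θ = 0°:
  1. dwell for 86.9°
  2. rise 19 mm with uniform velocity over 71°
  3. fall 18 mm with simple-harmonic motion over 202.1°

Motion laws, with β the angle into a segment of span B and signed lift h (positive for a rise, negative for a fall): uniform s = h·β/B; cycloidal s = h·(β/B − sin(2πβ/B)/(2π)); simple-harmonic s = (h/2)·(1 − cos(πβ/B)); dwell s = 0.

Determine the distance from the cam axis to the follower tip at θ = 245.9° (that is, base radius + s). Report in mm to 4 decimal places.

seg 1 [0°–86.9°] dwell: s stays 0.0000
seg 2 [86.9°–157.9°] uniform, h=19: full span → s += 19 → s = 19.0000
seg 3 [157.9°–360°] simple-harmonic, h=-18: θ=245.9° here. β=88, B=202.1. -18/2·(1 − cos(π·0.4354)) = -7.1868 → s = 11.8132
radial distance = base radius + s = 40 + 11.8132 = 51.8132

51.8132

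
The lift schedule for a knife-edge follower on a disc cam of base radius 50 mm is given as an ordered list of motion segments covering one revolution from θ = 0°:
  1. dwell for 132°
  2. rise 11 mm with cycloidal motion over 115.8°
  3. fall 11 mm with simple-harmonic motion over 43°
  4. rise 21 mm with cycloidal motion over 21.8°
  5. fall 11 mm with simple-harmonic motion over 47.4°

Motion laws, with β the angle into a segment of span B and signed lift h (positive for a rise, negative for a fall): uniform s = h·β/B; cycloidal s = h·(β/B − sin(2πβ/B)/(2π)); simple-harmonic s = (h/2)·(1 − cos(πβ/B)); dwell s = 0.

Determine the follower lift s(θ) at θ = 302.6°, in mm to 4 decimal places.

seg 1 [0°–132°] dwell: s stays 0.0000
seg 2 [132°–247.8°] cycloidal, h=11: full span → s += 11 → s = 11.0000
seg 3 [247.8°–290.8°] simple-harmonic, h=-11: full span → s += -11 → s = 0.0000
seg 4 [290.8°–312.6°] cycloidal, h=21: θ=302.6° here. β=11.8, B=21.8. 21·(0.5413 − sin(2π·0.5413)/(2π)) = 12.2243 → s = 12.2243

12.2243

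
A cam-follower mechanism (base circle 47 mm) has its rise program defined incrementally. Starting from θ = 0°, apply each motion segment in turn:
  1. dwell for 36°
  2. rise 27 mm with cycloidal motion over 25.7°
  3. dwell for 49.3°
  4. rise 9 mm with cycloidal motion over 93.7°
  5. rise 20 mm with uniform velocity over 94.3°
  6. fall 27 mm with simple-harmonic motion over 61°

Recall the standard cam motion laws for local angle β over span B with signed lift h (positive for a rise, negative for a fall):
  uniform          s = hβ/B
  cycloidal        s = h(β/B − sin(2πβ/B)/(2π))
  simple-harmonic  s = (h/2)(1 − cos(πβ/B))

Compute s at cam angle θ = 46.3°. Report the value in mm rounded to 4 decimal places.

seg 1 [0°–36°] dwell: s stays 0.0000
seg 2 [36°–61.7°] cycloidal, h=27: θ=46.3° here. β=10.3, B=25.7. 27·(0.4008 − sin(2π·0.4008)/(2π)) = 8.3122 → s = 8.3122

8.3122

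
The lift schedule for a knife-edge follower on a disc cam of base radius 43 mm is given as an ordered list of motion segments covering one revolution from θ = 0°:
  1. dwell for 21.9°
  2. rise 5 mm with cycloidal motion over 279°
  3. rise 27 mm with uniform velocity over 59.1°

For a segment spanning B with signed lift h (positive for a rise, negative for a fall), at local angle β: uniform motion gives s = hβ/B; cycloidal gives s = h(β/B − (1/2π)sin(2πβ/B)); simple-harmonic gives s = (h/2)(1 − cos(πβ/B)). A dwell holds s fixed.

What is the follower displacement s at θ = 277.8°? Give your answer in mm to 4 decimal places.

seg 1 [0°–21.9°] dwell: s stays 0.0000
seg 2 [21.9°–300.9°] cycloidal, h=5: θ=277.8° here. β=255.9, B=279. 5·(0.9172 − sin(2π·0.9172)/(2π)) = 4.9816 → s = 4.9816

4.9816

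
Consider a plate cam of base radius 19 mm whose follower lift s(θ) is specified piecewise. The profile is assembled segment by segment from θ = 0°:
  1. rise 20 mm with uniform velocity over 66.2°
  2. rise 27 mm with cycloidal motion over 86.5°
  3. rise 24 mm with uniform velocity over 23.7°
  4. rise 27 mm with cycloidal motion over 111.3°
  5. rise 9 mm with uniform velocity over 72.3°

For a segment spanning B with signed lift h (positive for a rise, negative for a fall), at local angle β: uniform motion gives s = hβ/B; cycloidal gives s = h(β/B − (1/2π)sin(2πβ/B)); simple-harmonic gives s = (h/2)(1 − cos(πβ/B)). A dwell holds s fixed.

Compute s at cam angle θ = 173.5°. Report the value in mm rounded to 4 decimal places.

seg 1 [0°–66.2°] uniform, h=20: full span → s += 20 → s = 20.0000
seg 2 [66.2°–152.7°] cycloidal, h=27: full span → s += 27 → s = 47.0000
seg 3 [152.7°–176.4°] uniform, h=24: θ=173.5° here. β=20.8, B=23.7. 24·20.8/23.7 = 21.0633 → s = 68.0633

68.0633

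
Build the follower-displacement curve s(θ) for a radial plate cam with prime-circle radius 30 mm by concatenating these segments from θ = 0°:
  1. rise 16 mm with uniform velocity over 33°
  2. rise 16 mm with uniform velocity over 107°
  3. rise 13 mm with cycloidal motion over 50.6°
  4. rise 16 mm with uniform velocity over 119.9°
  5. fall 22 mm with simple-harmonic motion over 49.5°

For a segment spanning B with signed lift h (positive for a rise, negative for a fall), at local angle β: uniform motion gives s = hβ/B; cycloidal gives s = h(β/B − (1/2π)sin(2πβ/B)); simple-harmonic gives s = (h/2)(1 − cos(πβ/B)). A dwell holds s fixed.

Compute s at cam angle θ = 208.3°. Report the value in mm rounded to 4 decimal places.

seg 1 [0°–33°] uniform, h=16: full span → s += 16 → s = 16.0000
seg 2 [33°–140°] uniform, h=16: full span → s += 16 → s = 32.0000
seg 3 [140°–190.6°] cycloidal, h=13: full span → s += 13 → s = 45.0000
seg 4 [190.6°–310.5°] uniform, h=16: θ=208.3° here. β=17.7, B=119.9. 16·17.7/119.9 = 2.3620 → s = 47.3620

47.3620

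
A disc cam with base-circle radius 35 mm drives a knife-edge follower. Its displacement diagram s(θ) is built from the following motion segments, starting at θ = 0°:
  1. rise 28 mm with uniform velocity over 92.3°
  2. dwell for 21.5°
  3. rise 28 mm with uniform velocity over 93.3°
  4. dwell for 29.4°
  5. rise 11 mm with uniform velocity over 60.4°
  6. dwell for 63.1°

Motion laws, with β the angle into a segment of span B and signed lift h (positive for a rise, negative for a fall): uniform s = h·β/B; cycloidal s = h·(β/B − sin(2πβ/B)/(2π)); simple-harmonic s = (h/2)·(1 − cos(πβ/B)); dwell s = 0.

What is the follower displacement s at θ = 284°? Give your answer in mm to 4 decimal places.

seg 1 [0°–92.3°] uniform, h=28: full span → s += 28 → s = 28.0000
seg 2 [92.3°–113.8°] dwell: s stays 28.0000
seg 3 [113.8°–207.1°] uniform, h=28: full span → s += 28 → s = 56.0000
seg 4 [207.1°–236.5°] dwell: s stays 56.0000
seg 5 [236.5°–296.9°] uniform, h=11: θ=284° here. β=47.5, B=60.4. 11·47.5/60.4 = 8.6507 → s = 64.6507

64.6507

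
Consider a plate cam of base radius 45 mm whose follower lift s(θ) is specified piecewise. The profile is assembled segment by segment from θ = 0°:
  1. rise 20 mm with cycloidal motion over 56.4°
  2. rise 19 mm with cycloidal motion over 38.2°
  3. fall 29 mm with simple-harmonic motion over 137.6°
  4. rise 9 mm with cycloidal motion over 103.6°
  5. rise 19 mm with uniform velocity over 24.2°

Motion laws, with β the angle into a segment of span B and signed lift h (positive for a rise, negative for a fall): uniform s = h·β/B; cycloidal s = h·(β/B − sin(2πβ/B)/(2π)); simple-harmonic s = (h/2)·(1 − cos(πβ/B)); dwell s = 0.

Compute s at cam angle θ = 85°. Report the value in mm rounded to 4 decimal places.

seg 1 [0°–56.4°] cycloidal, h=20: full span → s += 20 → s = 20.0000
seg 2 [56.4°–94.6°] cycloidal, h=19: θ=85° here. β=28.6, B=38.2. 19·(0.7487 − sin(2π·0.7487)/(2π)) = 17.2490 → s = 37.2490

37.2490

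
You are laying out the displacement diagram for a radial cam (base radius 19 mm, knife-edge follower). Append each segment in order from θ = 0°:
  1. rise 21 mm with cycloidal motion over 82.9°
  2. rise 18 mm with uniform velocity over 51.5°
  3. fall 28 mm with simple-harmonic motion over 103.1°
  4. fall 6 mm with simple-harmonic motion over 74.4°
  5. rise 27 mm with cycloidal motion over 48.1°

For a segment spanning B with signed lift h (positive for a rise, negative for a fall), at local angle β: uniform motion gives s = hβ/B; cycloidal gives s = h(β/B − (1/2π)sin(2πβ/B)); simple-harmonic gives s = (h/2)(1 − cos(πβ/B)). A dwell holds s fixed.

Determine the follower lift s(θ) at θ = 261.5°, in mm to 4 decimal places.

seg 1 [0°–82.9°] cycloidal, h=21: full span → s += 21 → s = 21.0000
seg 2 [82.9°–134.4°] uniform, h=18: full span → s += 18 → s = 39.0000
seg 3 [134.4°–237.5°] simple-harmonic, h=-28: full span → s += -28 → s = 11.0000
seg 4 [237.5°–311.9°] simple-harmonic, h=-6: θ=261.5° here. β=24, B=74.4. -6/2·(1 − cos(π·0.3226)) = -1.4131 → s = 9.5869

9.5869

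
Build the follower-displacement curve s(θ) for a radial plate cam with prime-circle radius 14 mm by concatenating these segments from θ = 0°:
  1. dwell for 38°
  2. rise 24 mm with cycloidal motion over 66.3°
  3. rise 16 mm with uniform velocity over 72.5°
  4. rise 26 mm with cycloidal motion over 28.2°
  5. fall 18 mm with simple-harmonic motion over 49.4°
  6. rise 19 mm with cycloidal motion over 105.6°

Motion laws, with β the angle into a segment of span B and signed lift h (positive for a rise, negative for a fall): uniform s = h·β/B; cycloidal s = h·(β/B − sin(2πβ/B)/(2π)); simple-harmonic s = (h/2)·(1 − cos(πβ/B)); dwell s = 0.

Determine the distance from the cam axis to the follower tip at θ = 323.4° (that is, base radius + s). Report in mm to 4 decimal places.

seg 1 [0°–38°] dwell: s stays 0.0000
seg 2 [38°–104.3°] cycloidal, h=24: full span → s += 24 → s = 24.0000
seg 3 [104.3°–176.8°] uniform, h=16: full span → s += 16 → s = 40.0000
seg 4 [176.8°–205°] cycloidal, h=26: full span → s += 26 → s = 66.0000
seg 5 [205°–254.4°] simple-harmonic, h=-18: full span → s += -18 → s = 48.0000
seg 6 [254.4°–360°] cycloidal, h=19: θ=323.4° here. β=69, B=105.6. 19·(0.6534 − sin(2π·0.6534)/(2π)) = 14.8987 → s = 62.8987
radial distance = base radius + s = 14 + 62.8987 = 76.8987

76.8987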